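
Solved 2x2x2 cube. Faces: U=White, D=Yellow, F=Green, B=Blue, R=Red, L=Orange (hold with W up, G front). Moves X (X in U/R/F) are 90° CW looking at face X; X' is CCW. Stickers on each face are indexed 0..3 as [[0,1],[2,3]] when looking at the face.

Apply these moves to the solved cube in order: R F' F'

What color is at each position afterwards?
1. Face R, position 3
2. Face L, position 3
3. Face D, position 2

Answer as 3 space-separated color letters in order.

After move 1 (R): R=RRRR U=WGWG F=GYGY D=YBYB B=WBWB
After move 2 (F'): F=YYGG U=WGRR R=BRYR D=OOYB L=OGOW
After move 3 (F'): F=YGYG U=WGBY R=OROR D=GWYB L=OROR
Query 1: R[3] = R
Query 2: L[3] = R
Query 3: D[2] = Y

Answer: R R Y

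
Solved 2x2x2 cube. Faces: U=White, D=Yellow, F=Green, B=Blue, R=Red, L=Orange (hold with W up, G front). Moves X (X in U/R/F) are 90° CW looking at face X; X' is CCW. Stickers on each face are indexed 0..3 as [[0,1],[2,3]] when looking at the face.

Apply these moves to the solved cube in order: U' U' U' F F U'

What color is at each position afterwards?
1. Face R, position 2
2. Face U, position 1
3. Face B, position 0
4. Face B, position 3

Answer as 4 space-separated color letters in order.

Answer: G Y O B

Derivation:
After move 1 (U'): U=WWWW F=OOGG R=GGRR B=RRBB L=BBOO
After move 2 (U'): U=WWWW F=BBGG R=OORR B=GGBB L=RROO
After move 3 (U'): U=WWWW F=RRGG R=BBRR B=OOBB L=GGOO
After move 4 (F): F=GRGR U=WWOG R=WBWR D=RBYY L=GYOY
After move 5 (F): F=GGRR U=WWYY R=OBGR D=WWYY L=GROB
After move 6 (U'): U=WYWY F=GRRR R=GGGR B=OBBB L=OOOB
Query 1: R[2] = G
Query 2: U[1] = Y
Query 3: B[0] = O
Query 4: B[3] = B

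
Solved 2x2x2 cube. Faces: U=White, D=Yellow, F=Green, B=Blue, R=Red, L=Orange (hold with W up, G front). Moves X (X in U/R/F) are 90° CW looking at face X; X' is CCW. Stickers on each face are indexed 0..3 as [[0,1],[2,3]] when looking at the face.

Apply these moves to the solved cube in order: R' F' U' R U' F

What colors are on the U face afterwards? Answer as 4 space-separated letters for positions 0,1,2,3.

Answer: B G W R

Derivation:
After move 1 (R'): R=RRRR U=WBWB F=GWGW D=YGYG B=YBYB
After move 2 (F'): F=WWGG U=WBRR R=GRYR D=OOYG L=OBOW
After move 3 (U'): U=BRWR F=OBGG R=WWYR B=GRYB L=YBOW
After move 4 (R): R=YWRW U=BBWG F=OOGG D=OYYG B=RRRB
After move 5 (U'): U=BGBW F=YBGG R=OORW B=YWRB L=RROW
After move 6 (F): F=GYGB U=BGWR R=BOWW D=ROYG L=ROOY
Query: U face = BGWR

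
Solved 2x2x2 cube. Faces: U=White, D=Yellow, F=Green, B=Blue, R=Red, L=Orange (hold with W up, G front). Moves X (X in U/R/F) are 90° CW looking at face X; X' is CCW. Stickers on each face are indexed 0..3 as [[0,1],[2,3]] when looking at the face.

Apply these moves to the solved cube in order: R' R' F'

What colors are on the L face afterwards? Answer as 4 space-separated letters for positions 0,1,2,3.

After move 1 (R'): R=RRRR U=WBWB F=GWGW D=YGYG B=YBYB
After move 2 (R'): R=RRRR U=WYWY F=GBGB D=YWYW B=GBGB
After move 3 (F'): F=BBGG U=WYRR R=WRYR D=OOYW L=OYOW
Query: L face = OYOW

Answer: O Y O W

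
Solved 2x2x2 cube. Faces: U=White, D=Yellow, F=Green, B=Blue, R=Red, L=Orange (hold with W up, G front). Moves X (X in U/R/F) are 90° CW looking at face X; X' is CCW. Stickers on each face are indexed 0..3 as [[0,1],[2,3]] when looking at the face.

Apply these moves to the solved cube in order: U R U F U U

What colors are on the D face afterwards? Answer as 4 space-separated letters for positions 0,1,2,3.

Answer: R W Y O

Derivation:
After move 1 (U): U=WWWW F=RRGG R=BBRR B=OOBB L=GGOO
After move 2 (R): R=RBRB U=WRWG F=RYGY D=YBYO B=WOWB
After move 3 (U): U=WWGR F=RBGY R=WORB B=GGWB L=RYOO
After move 4 (F): F=GRYB U=WWOY R=GORB D=RWYO L=RYOB
After move 5 (U): U=OWYW F=GOYB R=GGRB B=RYWB L=GROB
After move 6 (U): U=YOWW F=GGYB R=RYRB B=GRWB L=GOOB
Query: D face = RWYO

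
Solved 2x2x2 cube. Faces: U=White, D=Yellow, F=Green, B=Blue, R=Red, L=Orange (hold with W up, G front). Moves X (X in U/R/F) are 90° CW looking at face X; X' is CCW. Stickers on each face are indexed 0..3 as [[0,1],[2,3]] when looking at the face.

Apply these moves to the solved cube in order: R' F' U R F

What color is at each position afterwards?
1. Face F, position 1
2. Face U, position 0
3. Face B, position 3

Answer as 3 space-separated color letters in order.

Answer: G R B

Derivation:
After move 1 (R'): R=RRRR U=WBWB F=GWGW D=YGYG B=YBYB
After move 2 (F'): F=WWGG U=WBRR R=GRYR D=OOYG L=OBOW
After move 3 (U): U=RWRB F=GRGG R=YBYR B=OBYB L=WWOW
After move 4 (R): R=YYRB U=RRRG F=GOGG D=OYYO B=BBWB
After move 5 (F): F=GGGO U=RRWW R=RYGB D=RYYO L=WOOY
Query 1: F[1] = G
Query 2: U[0] = R
Query 3: B[3] = B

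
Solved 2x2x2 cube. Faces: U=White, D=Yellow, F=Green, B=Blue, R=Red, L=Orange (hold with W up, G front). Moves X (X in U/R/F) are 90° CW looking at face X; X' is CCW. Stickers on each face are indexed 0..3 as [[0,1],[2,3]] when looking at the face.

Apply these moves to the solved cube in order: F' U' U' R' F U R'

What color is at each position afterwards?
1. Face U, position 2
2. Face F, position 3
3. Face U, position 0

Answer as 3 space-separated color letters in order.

Answer: R B W

Derivation:
After move 1 (F'): F=GGGG U=WWRR R=YRYR D=OOYY L=OWOW
After move 2 (U'): U=WRWR F=OWGG R=GGYR B=YRBB L=BBOW
After move 3 (U'): U=RRWW F=BBGG R=OWYR B=GGBB L=YROW
After move 4 (R'): R=WROY U=RBWG F=BRGW D=OBYG B=YGOB
After move 5 (F): F=GBWR U=RBWR R=WRGY D=OWYG L=YOOB
After move 6 (U): U=WRRB F=WRWR R=YGGY B=YOOB L=GBOB
After move 7 (R'): R=GYYG U=WORY F=WRWB D=ORYR B=GOWB
Query 1: U[2] = R
Query 2: F[3] = B
Query 3: U[0] = W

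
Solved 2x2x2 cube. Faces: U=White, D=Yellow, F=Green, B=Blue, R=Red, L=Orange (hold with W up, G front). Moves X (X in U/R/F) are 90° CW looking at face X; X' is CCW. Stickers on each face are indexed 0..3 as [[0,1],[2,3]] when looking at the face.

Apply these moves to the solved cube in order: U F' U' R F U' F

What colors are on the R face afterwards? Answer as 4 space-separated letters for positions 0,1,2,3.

Answer: W G W G

Derivation:
After move 1 (U): U=WWWW F=RRGG R=BBRR B=OOBB L=GGOO
After move 2 (F'): F=RGRG U=WWBR R=YBYR D=GOYY L=GWOW
After move 3 (U'): U=WRWB F=GWRG R=RGYR B=YBBB L=OOOW
After move 4 (R): R=YRRG U=WWWG F=GORY D=GBYY B=BBRB
After move 5 (F): F=RGYO U=WWWO R=WRGG D=RYYY L=OGOB
After move 6 (U'): U=WOWW F=OGYO R=RGGG B=WRRB L=BBOB
After move 7 (F): F=YOOG U=WOBB R=WGWG D=GRYY L=BROY
Query: R face = WGWG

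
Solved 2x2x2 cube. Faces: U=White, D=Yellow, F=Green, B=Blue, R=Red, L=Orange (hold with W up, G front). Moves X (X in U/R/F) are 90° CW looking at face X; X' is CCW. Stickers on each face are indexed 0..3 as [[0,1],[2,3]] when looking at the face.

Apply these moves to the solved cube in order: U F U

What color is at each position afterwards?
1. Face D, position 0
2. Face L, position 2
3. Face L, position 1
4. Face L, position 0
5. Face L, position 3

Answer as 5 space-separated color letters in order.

Answer: R O R G Y

Derivation:
After move 1 (U): U=WWWW F=RRGG R=BBRR B=OOBB L=GGOO
After move 2 (F): F=GRGR U=WWOG R=WBWR D=RBYY L=GYOY
After move 3 (U): U=OWGW F=WBGR R=OOWR B=GYBB L=GROY
Query 1: D[0] = R
Query 2: L[2] = O
Query 3: L[1] = R
Query 4: L[0] = G
Query 5: L[3] = Y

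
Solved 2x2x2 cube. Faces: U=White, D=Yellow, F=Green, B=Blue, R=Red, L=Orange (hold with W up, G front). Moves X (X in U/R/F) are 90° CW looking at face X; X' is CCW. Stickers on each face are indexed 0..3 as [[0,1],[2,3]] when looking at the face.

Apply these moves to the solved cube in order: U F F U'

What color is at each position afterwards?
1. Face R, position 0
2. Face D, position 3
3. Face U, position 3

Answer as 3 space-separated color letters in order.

After move 1 (U): U=WWWW F=RRGG R=BBRR B=OOBB L=GGOO
After move 2 (F): F=GRGR U=WWOG R=WBWR D=RBYY L=GYOY
After move 3 (F): F=GGRR U=WWYY R=OBGR D=WWYY L=GROB
After move 4 (U'): U=WYWY F=GRRR R=GGGR B=OBBB L=OOOB
Query 1: R[0] = G
Query 2: D[3] = Y
Query 3: U[3] = Y

Answer: G Y Y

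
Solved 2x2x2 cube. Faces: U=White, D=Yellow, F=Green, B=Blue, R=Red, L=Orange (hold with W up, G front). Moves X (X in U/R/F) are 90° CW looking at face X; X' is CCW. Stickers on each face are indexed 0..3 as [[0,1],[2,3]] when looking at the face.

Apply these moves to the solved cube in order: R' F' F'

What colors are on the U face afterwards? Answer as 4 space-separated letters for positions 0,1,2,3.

After move 1 (R'): R=RRRR U=WBWB F=GWGW D=YGYG B=YBYB
After move 2 (F'): F=WWGG U=WBRR R=GRYR D=OOYG L=OBOW
After move 3 (F'): F=WGWG U=WBGY R=OROR D=BWYG L=OROR
Query: U face = WBGY

Answer: W B G Y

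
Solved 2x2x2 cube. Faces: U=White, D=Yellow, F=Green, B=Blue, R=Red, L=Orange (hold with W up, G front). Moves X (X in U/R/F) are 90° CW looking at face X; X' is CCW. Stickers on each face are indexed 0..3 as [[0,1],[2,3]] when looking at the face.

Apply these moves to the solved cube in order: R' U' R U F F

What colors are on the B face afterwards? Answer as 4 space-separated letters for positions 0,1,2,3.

After move 1 (R'): R=RRRR U=WBWB F=GWGW D=YGYG B=YBYB
After move 2 (U'): U=BBWW F=OOGW R=GWRR B=RRYB L=YBOO
After move 3 (R): R=RGRW U=BOWW F=OGGG D=YYYR B=WRBB
After move 4 (U): U=WBWO F=RGGG R=WRRW B=YBBB L=OGOO
After move 5 (F): F=GRGG U=WBOG R=WROW D=RWYR L=OYOY
After move 6 (F): F=GGGR U=WBYY R=ORGW D=OWYR L=OROW
Query: B face = YBBB

Answer: Y B B B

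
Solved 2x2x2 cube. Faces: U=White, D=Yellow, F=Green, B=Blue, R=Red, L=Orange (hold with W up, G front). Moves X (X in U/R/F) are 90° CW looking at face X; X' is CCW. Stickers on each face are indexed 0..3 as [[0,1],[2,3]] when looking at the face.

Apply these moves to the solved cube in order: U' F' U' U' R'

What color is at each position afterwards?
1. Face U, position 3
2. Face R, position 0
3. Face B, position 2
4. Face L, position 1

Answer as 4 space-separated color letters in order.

After move 1 (U'): U=WWWW F=OOGG R=GGRR B=RRBB L=BBOO
After move 2 (F'): F=OGOG U=WWGR R=YGYR D=BOYY L=BWOW
After move 3 (U'): U=WRWG F=BWOG R=OGYR B=YGBB L=RROW
After move 4 (U'): U=RGWW F=RROG R=BWYR B=OGBB L=YGOW
After move 5 (R'): R=WRBY U=RBWO F=RGOW D=BRYG B=YGOB
Query 1: U[3] = O
Query 2: R[0] = W
Query 3: B[2] = O
Query 4: L[1] = G

Answer: O W O G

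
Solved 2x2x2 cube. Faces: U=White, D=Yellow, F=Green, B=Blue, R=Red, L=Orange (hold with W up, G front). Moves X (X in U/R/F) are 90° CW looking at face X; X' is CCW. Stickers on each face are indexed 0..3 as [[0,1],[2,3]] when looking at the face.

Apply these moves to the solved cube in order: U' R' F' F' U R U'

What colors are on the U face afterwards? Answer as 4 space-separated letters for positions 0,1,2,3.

Answer: R O O Y

Derivation:
After move 1 (U'): U=WWWW F=OOGG R=GGRR B=RRBB L=BBOO
After move 2 (R'): R=GRGR U=WBWR F=OWGW D=YOYG B=YRYB
After move 3 (F'): F=WWOG U=WBGG R=ORYR D=BOYG L=BROW
After move 4 (F'): F=WGWO U=WBOY R=ORBR D=RWYG L=BGOG
After move 5 (U): U=OWYB F=ORWO R=YRBR B=BGYB L=WGOG
After move 6 (R): R=BYRR U=ORYO F=OWWG D=RYYB B=BGWB
After move 7 (U'): U=ROOY F=WGWG R=OWRR B=BYWB L=BGOG
Query: U face = ROOY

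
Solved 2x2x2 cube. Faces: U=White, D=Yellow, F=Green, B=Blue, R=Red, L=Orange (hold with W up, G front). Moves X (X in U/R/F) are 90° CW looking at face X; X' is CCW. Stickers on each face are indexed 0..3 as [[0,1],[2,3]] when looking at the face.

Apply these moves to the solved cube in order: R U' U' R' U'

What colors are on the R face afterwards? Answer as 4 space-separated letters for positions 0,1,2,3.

After move 1 (R): R=RRRR U=WGWG F=GYGY D=YBYB B=WBWB
After move 2 (U'): U=GGWW F=OOGY R=GYRR B=RRWB L=WBOO
After move 3 (U'): U=GWGW F=WBGY R=OORR B=GYWB L=RROO
After move 4 (R'): R=OROR U=GWGG F=WWGW D=YBYY B=BYBB
After move 5 (U'): U=WGGG F=RRGW R=WWOR B=ORBB L=BYOO
Query: R face = WWOR

Answer: W W O R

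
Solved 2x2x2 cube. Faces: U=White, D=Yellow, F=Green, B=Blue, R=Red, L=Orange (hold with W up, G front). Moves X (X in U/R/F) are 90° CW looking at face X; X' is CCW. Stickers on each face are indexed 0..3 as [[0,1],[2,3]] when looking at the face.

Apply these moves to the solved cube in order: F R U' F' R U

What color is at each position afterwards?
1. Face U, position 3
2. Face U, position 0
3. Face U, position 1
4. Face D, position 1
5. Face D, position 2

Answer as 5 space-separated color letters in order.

After move 1 (F): F=GGGG U=WWOO R=WRWR D=RRYY L=OYOY
After move 2 (R): R=WWRR U=WGOG F=GRGY D=RBYB B=OBWB
After move 3 (U'): U=GGWO F=OYGY R=GRRR B=WWWB L=OBOY
After move 4 (F'): F=YYOG U=GGGR R=BRRR D=BYYB L=OOOW
After move 5 (R): R=RBRR U=GYGG F=YYOB D=BWYW B=RWGB
After move 6 (U): U=GGGY F=RBOB R=RWRR B=OOGB L=YYOW
Query 1: U[3] = Y
Query 2: U[0] = G
Query 3: U[1] = G
Query 4: D[1] = W
Query 5: D[2] = Y

Answer: Y G G W Y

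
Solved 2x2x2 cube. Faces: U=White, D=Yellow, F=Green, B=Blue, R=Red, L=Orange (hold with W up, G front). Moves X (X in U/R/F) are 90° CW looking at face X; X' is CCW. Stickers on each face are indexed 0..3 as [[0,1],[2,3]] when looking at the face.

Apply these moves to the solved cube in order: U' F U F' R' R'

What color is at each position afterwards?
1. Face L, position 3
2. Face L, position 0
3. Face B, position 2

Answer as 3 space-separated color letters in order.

After move 1 (U'): U=WWWW F=OOGG R=GGRR B=RRBB L=BBOO
After move 2 (F): F=GOGO U=WWOB R=WGWR D=RGYY L=BYOY
After move 3 (U): U=OWBW F=WGGO R=RRWR B=BYBB L=GOOY
After move 4 (F'): F=GOWG U=OWRW R=GRRR D=OYYY L=GWOB
After move 5 (R'): R=RRGR U=OBRB F=GWWW D=OOYG B=YYYB
After move 6 (R'): R=RRRG U=OYRY F=GBWB D=OWYW B=GYOB
Query 1: L[3] = B
Query 2: L[0] = G
Query 3: B[2] = O

Answer: B G O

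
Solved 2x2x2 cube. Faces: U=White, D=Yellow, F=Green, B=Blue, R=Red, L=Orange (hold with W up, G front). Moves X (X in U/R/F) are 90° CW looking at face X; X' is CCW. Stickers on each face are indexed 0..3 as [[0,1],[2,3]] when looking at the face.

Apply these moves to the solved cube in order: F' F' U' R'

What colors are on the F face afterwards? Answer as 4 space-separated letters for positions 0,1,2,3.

After move 1 (F'): F=GGGG U=WWRR R=YRYR D=OOYY L=OWOW
After move 2 (F'): F=GGGG U=WWYY R=OROR D=WWYY L=OROR
After move 3 (U'): U=WYWY F=ORGG R=GGOR B=ORBB L=BBOR
After move 4 (R'): R=GRGO U=WBWO F=OYGY D=WRYG B=YRWB
Query: F face = OYGY

Answer: O Y G Y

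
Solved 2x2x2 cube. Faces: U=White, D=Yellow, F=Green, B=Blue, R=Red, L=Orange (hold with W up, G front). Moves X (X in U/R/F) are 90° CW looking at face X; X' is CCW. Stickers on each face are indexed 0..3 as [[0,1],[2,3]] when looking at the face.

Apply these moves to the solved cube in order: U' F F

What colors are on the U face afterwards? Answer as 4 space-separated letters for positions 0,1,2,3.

After move 1 (U'): U=WWWW F=OOGG R=GGRR B=RRBB L=BBOO
After move 2 (F): F=GOGO U=WWOB R=WGWR D=RGYY L=BYOY
After move 3 (F): F=GGOO U=WWYY R=OGBR D=WWYY L=BROG
Query: U face = WWYY

Answer: W W Y Y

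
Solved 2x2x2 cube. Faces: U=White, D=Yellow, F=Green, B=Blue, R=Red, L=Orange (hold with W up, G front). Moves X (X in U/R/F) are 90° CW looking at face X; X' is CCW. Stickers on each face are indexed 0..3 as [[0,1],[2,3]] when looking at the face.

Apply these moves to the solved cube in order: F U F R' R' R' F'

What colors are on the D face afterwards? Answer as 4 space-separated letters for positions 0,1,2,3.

After move 1 (F): F=GGGG U=WWOO R=WRWR D=RRYY L=OYOY
After move 2 (U): U=OWOW F=WRGG R=BBWR B=OYBB L=GGOY
After move 3 (F): F=GWGR U=OWYG R=OBWR D=WBYY L=GROR
After move 4 (R'): R=BROW U=OBYO F=GWGG D=WWYR B=YYBB
After move 5 (R'): R=RWBO U=OBYY F=GBGO D=WWYG B=RYWB
After move 6 (R'): R=WORB U=OWYR F=GBGY D=WBYO B=GYWB
After move 7 (F'): F=BYGG U=OWWR R=BOWB D=RRYO L=GROY
Query: D face = RRYO

Answer: R R Y O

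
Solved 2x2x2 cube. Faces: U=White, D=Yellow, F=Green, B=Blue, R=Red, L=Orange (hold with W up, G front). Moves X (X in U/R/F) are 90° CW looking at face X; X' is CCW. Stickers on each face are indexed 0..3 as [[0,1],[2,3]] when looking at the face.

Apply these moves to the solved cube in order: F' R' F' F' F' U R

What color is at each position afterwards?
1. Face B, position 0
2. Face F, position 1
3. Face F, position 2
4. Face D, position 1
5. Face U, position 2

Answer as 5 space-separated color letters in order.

Answer: B R R O W

Derivation:
After move 1 (F'): F=GGGG U=WWRR R=YRYR D=OOYY L=OWOW
After move 2 (R'): R=RRYY U=WBRB F=GWGR D=OGYG B=YBOB
After move 3 (F'): F=WRGG U=WBRY R=GROY D=WWYG L=OBOR
After move 4 (F'): F=RGWG U=WBGO R=WRWY D=BRYG L=OYOR
After move 5 (F'): F=GGRW U=WBWW R=RRBY D=YRYG L=OOOG
After move 6 (U): U=WWWB F=RRRW R=YBBY B=OOOB L=GGOG
After move 7 (R): R=BYYB U=WRWW F=RRRG D=YOYO B=BOWB
Query 1: B[0] = B
Query 2: F[1] = R
Query 3: F[2] = R
Query 4: D[1] = O
Query 5: U[2] = W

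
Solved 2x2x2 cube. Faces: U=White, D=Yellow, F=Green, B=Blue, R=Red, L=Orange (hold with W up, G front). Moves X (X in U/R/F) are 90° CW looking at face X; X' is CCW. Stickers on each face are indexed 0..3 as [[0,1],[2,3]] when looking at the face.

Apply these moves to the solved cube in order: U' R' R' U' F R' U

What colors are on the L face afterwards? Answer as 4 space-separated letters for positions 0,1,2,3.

Answer: G Y O W

Derivation:
After move 1 (U'): U=WWWW F=OOGG R=GGRR B=RRBB L=BBOO
After move 2 (R'): R=GRGR U=WBWR F=OWGW D=YOYG B=YRYB
After move 3 (R'): R=RRGG U=WYWY F=OBGR D=YWYW B=GROB
After move 4 (U'): U=YYWW F=BBGR R=OBGG B=RROB L=GROO
After move 5 (F): F=GBRB U=YYOR R=WBWG D=GOYW L=GYOW
After move 6 (R'): R=BGWW U=YOOR F=GYRR D=GBYB B=WROB
After move 7 (U): U=OYRO F=BGRR R=WRWW B=GYOB L=GYOW
Query: L face = GYOW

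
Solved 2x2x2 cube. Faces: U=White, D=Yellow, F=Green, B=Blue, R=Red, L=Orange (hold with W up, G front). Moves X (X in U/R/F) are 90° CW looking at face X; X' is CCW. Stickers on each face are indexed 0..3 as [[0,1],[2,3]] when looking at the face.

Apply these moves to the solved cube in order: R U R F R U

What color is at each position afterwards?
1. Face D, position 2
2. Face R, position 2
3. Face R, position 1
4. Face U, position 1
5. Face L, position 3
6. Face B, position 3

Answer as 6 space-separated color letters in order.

After move 1 (R): R=RRRR U=WGWG F=GYGY D=YBYB B=WBWB
After move 2 (U): U=WWGG F=RRGY R=WBRR B=OOWB L=GYOO
After move 3 (R): R=RWRB U=WRGY F=RBGB D=YWYO B=GOWB
After move 4 (F): F=GRBB U=WROY R=GWYB D=RRYO L=GYOW
After move 5 (R): R=YGBW U=WROB F=GRBO D=RWYG B=YORB
After move 6 (U): U=OWBR F=YGBO R=YOBW B=GYRB L=GROW
Query 1: D[2] = Y
Query 2: R[2] = B
Query 3: R[1] = O
Query 4: U[1] = W
Query 5: L[3] = W
Query 6: B[3] = B

Answer: Y B O W W B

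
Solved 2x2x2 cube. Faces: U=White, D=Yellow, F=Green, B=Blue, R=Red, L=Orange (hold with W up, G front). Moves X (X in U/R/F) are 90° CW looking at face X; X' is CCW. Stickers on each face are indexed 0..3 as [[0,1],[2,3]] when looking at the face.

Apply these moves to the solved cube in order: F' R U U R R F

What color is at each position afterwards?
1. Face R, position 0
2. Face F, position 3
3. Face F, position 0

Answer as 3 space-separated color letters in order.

Answer: G W G

Derivation:
After move 1 (F'): F=GGGG U=WWRR R=YRYR D=OOYY L=OWOW
After move 2 (R): R=YYRR U=WGRG F=GOGY D=OBYB B=RBWB
After move 3 (U): U=RWGG F=YYGY R=RBRR B=OWWB L=GOOW
After move 4 (U): U=GRGW F=RBGY R=OWRR B=GOWB L=YYOW
After move 5 (R): R=RORW U=GBGY F=RBGB D=OWYG B=WORB
After move 6 (R): R=RRWO U=GBGB F=RWGG D=ORYW B=YOBB
After move 7 (F): F=GRGW U=GBWY R=GRBO D=WRYW L=YOOR
Query 1: R[0] = G
Query 2: F[3] = W
Query 3: F[0] = G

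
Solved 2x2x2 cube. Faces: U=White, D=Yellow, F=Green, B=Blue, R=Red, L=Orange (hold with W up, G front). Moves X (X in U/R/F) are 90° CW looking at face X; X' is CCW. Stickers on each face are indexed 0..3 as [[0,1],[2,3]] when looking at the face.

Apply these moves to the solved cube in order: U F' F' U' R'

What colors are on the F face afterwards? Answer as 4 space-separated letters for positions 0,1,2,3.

Answer: G Y R Y

Derivation:
After move 1 (U): U=WWWW F=RRGG R=BBRR B=OOBB L=GGOO
After move 2 (F'): F=RGRG U=WWBR R=YBYR D=GOYY L=GWOW
After move 3 (F'): F=GGRR U=WWYY R=OBGR D=WWYY L=GROB
After move 4 (U'): U=WYWY F=GRRR R=GGGR B=OBBB L=OOOB
After move 5 (R'): R=GRGG U=WBWO F=GYRY D=WRYR B=YBWB
Query: F face = GYRY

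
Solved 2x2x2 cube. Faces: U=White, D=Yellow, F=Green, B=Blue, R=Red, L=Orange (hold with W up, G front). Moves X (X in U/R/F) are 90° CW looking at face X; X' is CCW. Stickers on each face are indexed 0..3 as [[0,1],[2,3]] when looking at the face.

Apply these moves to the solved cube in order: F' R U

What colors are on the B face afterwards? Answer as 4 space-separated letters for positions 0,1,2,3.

Answer: O W W B

Derivation:
After move 1 (F'): F=GGGG U=WWRR R=YRYR D=OOYY L=OWOW
After move 2 (R): R=YYRR U=WGRG F=GOGY D=OBYB B=RBWB
After move 3 (U): U=RWGG F=YYGY R=RBRR B=OWWB L=GOOW
Query: B face = OWWB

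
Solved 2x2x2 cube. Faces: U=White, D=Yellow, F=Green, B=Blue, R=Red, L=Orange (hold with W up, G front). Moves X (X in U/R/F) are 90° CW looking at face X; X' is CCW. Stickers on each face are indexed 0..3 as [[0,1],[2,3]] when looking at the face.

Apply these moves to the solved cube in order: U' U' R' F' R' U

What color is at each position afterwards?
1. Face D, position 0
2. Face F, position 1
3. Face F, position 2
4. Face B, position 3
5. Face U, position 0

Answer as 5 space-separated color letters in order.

After move 1 (U'): U=WWWW F=OOGG R=GGRR B=RRBB L=BBOO
After move 2 (U'): U=WWWW F=BBGG R=OORR B=GGBB L=RROO
After move 3 (R'): R=OROR U=WBWG F=BWGW D=YBYG B=YGYB
After move 4 (F'): F=WWBG U=WBOO R=BRYR D=ROYG L=RGOW
After move 5 (R'): R=RRBY U=WYOY F=WBBO D=RWYG B=GGOB
After move 6 (U): U=OWYY F=RRBO R=GGBY B=RGOB L=WBOW
Query 1: D[0] = R
Query 2: F[1] = R
Query 3: F[2] = B
Query 4: B[3] = B
Query 5: U[0] = O

Answer: R R B B O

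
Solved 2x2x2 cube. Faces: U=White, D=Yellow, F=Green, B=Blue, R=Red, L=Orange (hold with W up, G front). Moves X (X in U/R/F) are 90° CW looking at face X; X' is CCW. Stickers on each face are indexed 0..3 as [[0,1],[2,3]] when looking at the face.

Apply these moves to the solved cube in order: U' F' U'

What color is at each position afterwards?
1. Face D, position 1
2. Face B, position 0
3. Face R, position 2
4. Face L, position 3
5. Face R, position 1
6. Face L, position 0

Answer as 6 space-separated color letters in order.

Answer: O Y Y W G R

Derivation:
After move 1 (U'): U=WWWW F=OOGG R=GGRR B=RRBB L=BBOO
After move 2 (F'): F=OGOG U=WWGR R=YGYR D=BOYY L=BWOW
After move 3 (U'): U=WRWG F=BWOG R=OGYR B=YGBB L=RROW
Query 1: D[1] = O
Query 2: B[0] = Y
Query 3: R[2] = Y
Query 4: L[3] = W
Query 5: R[1] = G
Query 6: L[0] = R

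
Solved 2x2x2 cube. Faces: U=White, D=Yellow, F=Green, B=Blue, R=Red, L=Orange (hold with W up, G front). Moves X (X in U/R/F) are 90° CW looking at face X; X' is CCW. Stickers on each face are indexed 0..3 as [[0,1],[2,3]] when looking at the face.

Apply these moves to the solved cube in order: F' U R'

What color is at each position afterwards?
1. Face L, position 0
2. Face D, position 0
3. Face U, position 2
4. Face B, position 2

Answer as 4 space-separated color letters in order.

After move 1 (F'): F=GGGG U=WWRR R=YRYR D=OOYY L=OWOW
After move 2 (U): U=RWRW F=YRGG R=BBYR B=OWBB L=GGOW
After move 3 (R'): R=BRBY U=RBRO F=YWGW D=ORYG B=YWOB
Query 1: L[0] = G
Query 2: D[0] = O
Query 3: U[2] = R
Query 4: B[2] = O

Answer: G O R O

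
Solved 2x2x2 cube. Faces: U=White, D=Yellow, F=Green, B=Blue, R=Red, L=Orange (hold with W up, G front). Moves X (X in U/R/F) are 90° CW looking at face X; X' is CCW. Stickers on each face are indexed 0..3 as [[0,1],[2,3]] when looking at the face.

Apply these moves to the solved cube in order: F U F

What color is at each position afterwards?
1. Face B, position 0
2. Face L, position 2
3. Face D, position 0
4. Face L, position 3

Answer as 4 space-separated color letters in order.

After move 1 (F): F=GGGG U=WWOO R=WRWR D=RRYY L=OYOY
After move 2 (U): U=OWOW F=WRGG R=BBWR B=OYBB L=GGOY
After move 3 (F): F=GWGR U=OWYG R=OBWR D=WBYY L=GROR
Query 1: B[0] = O
Query 2: L[2] = O
Query 3: D[0] = W
Query 4: L[3] = R

Answer: O O W R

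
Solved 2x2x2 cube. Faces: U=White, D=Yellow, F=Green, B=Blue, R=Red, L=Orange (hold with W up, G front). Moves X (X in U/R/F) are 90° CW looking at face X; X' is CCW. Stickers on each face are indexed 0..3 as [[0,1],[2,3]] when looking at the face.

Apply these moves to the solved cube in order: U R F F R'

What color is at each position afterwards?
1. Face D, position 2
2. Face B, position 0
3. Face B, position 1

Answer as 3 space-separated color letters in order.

Answer: Y O O

Derivation:
After move 1 (U): U=WWWW F=RRGG R=BBRR B=OOBB L=GGOO
After move 2 (R): R=RBRB U=WRWG F=RYGY D=YBYO B=WOWB
After move 3 (F): F=GRYY U=WROG R=WBGB D=RRYO L=GYOB
After move 4 (F): F=YGYR U=WRBY R=OBGB D=GWYO L=GROR
After move 5 (R'): R=BBOG U=WWBW F=YRYY D=GGYR B=OOWB
Query 1: D[2] = Y
Query 2: B[0] = O
Query 3: B[1] = O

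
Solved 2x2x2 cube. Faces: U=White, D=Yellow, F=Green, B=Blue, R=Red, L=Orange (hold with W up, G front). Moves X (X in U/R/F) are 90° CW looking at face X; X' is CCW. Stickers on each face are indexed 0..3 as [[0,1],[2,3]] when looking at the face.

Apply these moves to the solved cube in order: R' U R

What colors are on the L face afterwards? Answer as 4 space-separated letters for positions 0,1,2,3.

Answer: G W O O

Derivation:
After move 1 (R'): R=RRRR U=WBWB F=GWGW D=YGYG B=YBYB
After move 2 (U): U=WWBB F=RRGW R=YBRR B=OOYB L=GWOO
After move 3 (R): R=RYRB U=WRBW F=RGGG D=YYYO B=BOWB
Query: L face = GWOO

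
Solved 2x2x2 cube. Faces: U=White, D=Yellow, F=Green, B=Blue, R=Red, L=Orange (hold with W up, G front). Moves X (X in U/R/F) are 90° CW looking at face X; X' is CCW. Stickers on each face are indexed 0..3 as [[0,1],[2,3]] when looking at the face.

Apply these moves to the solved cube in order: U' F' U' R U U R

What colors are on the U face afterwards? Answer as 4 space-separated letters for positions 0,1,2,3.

Answer: G G W Y

Derivation:
After move 1 (U'): U=WWWW F=OOGG R=GGRR B=RRBB L=BBOO
After move 2 (F'): F=OGOG U=WWGR R=YGYR D=BOYY L=BWOW
After move 3 (U'): U=WRWG F=BWOG R=OGYR B=YGBB L=RROW
After move 4 (R): R=YORG U=WWWG F=BOOY D=BBYY B=GGRB
After move 5 (U): U=WWGW F=YOOY R=GGRG B=RRRB L=BOOW
After move 6 (U): U=GWWW F=GGOY R=RRRG B=BORB L=YOOW
After move 7 (R): R=RRGR U=GGWY F=GBOY D=BRYB B=WOWB
Query: U face = GGWY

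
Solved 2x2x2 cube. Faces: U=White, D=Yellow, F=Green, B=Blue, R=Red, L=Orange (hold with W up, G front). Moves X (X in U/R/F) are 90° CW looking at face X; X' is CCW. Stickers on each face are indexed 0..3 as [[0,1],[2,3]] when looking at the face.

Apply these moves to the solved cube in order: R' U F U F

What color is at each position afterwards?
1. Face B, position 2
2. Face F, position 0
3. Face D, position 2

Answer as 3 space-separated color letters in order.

Answer: Y W Y

Derivation:
After move 1 (R'): R=RRRR U=WBWB F=GWGW D=YGYG B=YBYB
After move 2 (U): U=WWBB F=RRGW R=YBRR B=OOYB L=GWOO
After move 3 (F): F=GRWR U=WWOW R=BBBR D=RYYG L=GYOG
After move 4 (U): U=OWWW F=BBWR R=OOBR B=GYYB L=GROG
After move 5 (F): F=WBRB U=OWGR R=WOWR D=BOYG L=GROY
Query 1: B[2] = Y
Query 2: F[0] = W
Query 3: D[2] = Y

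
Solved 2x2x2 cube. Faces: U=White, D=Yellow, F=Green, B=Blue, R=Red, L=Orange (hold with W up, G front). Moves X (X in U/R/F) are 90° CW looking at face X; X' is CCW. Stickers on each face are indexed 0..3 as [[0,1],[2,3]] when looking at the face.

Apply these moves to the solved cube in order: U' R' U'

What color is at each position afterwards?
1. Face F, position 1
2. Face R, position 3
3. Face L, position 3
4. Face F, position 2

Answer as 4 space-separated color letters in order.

After move 1 (U'): U=WWWW F=OOGG R=GGRR B=RRBB L=BBOO
After move 2 (R'): R=GRGR U=WBWR F=OWGW D=YOYG B=YRYB
After move 3 (U'): U=BRWW F=BBGW R=OWGR B=GRYB L=YROO
Query 1: F[1] = B
Query 2: R[3] = R
Query 3: L[3] = O
Query 4: F[2] = G

Answer: B R O G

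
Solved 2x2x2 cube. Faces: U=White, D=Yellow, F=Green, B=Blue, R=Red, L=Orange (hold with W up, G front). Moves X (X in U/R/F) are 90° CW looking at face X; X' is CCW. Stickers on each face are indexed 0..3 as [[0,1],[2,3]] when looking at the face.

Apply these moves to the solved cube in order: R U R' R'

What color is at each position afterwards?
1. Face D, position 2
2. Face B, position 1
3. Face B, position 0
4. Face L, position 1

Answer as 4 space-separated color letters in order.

Answer: Y O Y Y

Derivation:
After move 1 (R): R=RRRR U=WGWG F=GYGY D=YBYB B=WBWB
After move 2 (U): U=WWGG F=RRGY R=WBRR B=OOWB L=GYOO
After move 3 (R'): R=BRWR U=WWGO F=RWGG D=YRYY B=BOBB
After move 4 (R'): R=RRBW U=WBGB F=RWGO D=YWYG B=YORB
Query 1: D[2] = Y
Query 2: B[1] = O
Query 3: B[0] = Y
Query 4: L[1] = Y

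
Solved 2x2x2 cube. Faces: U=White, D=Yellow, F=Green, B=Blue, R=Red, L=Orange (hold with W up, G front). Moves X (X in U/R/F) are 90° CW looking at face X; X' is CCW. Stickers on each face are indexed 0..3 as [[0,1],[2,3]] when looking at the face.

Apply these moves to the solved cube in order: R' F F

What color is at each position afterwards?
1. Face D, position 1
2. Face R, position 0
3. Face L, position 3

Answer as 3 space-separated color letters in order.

After move 1 (R'): R=RRRR U=WBWB F=GWGW D=YGYG B=YBYB
After move 2 (F): F=GGWW U=WBOO R=WRBR D=RRYG L=OYOG
After move 3 (F): F=WGWG U=WBGY R=OROR D=BWYG L=OROR
Query 1: D[1] = W
Query 2: R[0] = O
Query 3: L[3] = R

Answer: W O R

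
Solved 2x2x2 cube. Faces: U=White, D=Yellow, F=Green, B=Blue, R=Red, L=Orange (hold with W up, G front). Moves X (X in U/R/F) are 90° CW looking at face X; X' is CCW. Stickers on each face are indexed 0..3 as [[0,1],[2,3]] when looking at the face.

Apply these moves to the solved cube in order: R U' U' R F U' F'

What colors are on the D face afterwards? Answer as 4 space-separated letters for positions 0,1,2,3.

After move 1 (R): R=RRRR U=WGWG F=GYGY D=YBYB B=WBWB
After move 2 (U'): U=GGWW F=OOGY R=GYRR B=RRWB L=WBOO
After move 3 (U'): U=GWGW F=WBGY R=OORR B=GYWB L=RROO
After move 4 (R): R=RORO U=GBGY F=WBGB D=YWYG B=WYWB
After move 5 (F): F=GWBB U=GBOR R=GOYO D=RRYG L=RYOW
After move 6 (U'): U=BRGO F=RYBB R=GWYO B=GOWB L=WYOW
After move 7 (F'): F=YBRB U=BRGY R=RWRO D=YWYG L=WOOG
Query: D face = YWYG

Answer: Y W Y G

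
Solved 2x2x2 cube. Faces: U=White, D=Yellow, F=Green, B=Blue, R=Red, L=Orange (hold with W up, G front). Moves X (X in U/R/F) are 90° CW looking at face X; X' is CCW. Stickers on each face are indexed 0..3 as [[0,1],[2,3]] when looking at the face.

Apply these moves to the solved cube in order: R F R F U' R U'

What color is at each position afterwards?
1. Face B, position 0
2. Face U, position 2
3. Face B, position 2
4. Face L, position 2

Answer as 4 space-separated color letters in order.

After move 1 (R): R=RRRR U=WGWG F=GYGY D=YBYB B=WBWB
After move 2 (F): F=GGYY U=WGOO R=WRGR D=RRYB L=OYOB
After move 3 (R): R=GWRR U=WGOY F=GRYB D=RWYW B=OBGB
After move 4 (F): F=YGBR U=WGBY R=OWYR D=RGYW L=OROW
After move 5 (U'): U=GYWB F=ORBR R=YGYR B=OWGB L=OBOW
After move 6 (R): R=YYRG U=GRWR F=OGBW D=RGYO B=BWYB
After move 7 (U'): U=RRGW F=OBBW R=OGRG B=YYYB L=BWOW
Query 1: B[0] = Y
Query 2: U[2] = G
Query 3: B[2] = Y
Query 4: L[2] = O

Answer: Y G Y O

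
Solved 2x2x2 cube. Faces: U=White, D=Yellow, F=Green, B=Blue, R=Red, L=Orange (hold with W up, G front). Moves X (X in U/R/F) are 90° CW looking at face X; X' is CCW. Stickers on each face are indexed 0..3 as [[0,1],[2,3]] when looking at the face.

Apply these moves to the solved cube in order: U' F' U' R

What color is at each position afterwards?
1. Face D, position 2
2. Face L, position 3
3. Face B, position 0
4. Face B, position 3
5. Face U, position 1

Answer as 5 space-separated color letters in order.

After move 1 (U'): U=WWWW F=OOGG R=GGRR B=RRBB L=BBOO
After move 2 (F'): F=OGOG U=WWGR R=YGYR D=BOYY L=BWOW
After move 3 (U'): U=WRWG F=BWOG R=OGYR B=YGBB L=RROW
After move 4 (R): R=YORG U=WWWG F=BOOY D=BBYY B=GGRB
Query 1: D[2] = Y
Query 2: L[3] = W
Query 3: B[0] = G
Query 4: B[3] = B
Query 5: U[1] = W

Answer: Y W G B W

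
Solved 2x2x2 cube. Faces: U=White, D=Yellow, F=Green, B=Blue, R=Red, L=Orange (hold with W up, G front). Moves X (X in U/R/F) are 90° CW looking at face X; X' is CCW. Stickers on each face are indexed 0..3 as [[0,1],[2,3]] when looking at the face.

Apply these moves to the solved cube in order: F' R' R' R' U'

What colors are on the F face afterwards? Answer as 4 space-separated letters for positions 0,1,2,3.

After move 1 (F'): F=GGGG U=WWRR R=YRYR D=OOYY L=OWOW
After move 2 (R'): R=RRYY U=WBRB F=GWGR D=OGYG B=YBOB
After move 3 (R'): R=RYRY U=WORY F=GBGB D=OWYR B=GBGB
After move 4 (R'): R=YYRR U=WGRG F=GOGY D=OBYB B=RBWB
After move 5 (U'): U=GGWR F=OWGY R=GORR B=YYWB L=RBOW
Query: F face = OWGY

Answer: O W G Y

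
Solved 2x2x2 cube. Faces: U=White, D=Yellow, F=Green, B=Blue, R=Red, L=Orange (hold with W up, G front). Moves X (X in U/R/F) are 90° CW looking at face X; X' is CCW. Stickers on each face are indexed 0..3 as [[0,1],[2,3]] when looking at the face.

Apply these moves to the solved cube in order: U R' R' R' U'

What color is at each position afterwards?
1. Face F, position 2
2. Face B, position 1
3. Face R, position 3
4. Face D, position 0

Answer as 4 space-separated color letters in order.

Answer: G B B Y

Derivation:
After move 1 (U): U=WWWW F=RRGG R=BBRR B=OOBB L=GGOO
After move 2 (R'): R=BRBR U=WBWO F=RWGW D=YRYG B=YOYB
After move 3 (R'): R=RRBB U=WYWY F=RBGO D=YWYW B=GORB
After move 4 (R'): R=RBRB U=WRWG F=RYGY D=YBYO B=WOWB
After move 5 (U'): U=RGWW F=GGGY R=RYRB B=RBWB L=WOOO
Query 1: F[2] = G
Query 2: B[1] = B
Query 3: R[3] = B
Query 4: D[0] = Y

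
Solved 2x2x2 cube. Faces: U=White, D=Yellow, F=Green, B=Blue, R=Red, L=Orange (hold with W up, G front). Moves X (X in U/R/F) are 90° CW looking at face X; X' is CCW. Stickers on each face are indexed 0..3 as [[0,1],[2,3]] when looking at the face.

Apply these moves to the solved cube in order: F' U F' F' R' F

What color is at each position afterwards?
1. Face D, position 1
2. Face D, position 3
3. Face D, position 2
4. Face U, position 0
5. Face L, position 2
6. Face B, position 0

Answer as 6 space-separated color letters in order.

After move 1 (F'): F=GGGG U=WWRR R=YRYR D=OOYY L=OWOW
After move 2 (U): U=RWRW F=YRGG R=BBYR B=OWBB L=GGOW
After move 3 (F'): F=RGYG U=RWBY R=OBOR D=GWYY L=GWOR
After move 4 (F'): F=GGRY U=RWOO R=WBGR D=WRYY L=GYOB
After move 5 (R'): R=BRWG U=RBOO F=GWRO D=WGYY B=YWRB
After move 6 (F): F=RGOW U=RBBY R=OROG D=WBYY L=GWOG
Query 1: D[1] = B
Query 2: D[3] = Y
Query 3: D[2] = Y
Query 4: U[0] = R
Query 5: L[2] = O
Query 6: B[0] = Y

Answer: B Y Y R O Y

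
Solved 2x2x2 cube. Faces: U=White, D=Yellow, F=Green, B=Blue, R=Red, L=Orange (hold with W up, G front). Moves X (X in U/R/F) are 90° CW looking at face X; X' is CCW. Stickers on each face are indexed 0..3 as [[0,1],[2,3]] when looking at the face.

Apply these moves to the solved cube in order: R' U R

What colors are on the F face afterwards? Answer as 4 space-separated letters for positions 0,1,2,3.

After move 1 (R'): R=RRRR U=WBWB F=GWGW D=YGYG B=YBYB
After move 2 (U): U=WWBB F=RRGW R=YBRR B=OOYB L=GWOO
After move 3 (R): R=RYRB U=WRBW F=RGGG D=YYYO B=BOWB
Query: F face = RGGG

Answer: R G G G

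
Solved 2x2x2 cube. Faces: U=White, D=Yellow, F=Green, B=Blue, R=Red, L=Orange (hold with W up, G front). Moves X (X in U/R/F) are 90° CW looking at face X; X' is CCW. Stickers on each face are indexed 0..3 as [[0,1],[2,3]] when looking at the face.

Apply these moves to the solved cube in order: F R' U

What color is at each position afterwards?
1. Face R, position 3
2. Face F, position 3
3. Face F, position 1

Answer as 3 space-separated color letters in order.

After move 1 (F): F=GGGG U=WWOO R=WRWR D=RRYY L=OYOY
After move 2 (R'): R=RRWW U=WBOB F=GWGO D=RGYG B=YBRB
After move 3 (U): U=OWBB F=RRGO R=YBWW B=OYRB L=GWOY
Query 1: R[3] = W
Query 2: F[3] = O
Query 3: F[1] = R

Answer: W O R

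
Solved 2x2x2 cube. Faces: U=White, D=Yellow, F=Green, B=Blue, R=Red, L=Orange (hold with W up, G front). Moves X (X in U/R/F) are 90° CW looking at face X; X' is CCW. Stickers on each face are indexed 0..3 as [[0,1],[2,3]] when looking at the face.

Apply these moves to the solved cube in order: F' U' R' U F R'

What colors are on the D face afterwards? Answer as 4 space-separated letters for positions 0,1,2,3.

Answer: G G Y R

Derivation:
After move 1 (F'): F=GGGG U=WWRR R=YRYR D=OOYY L=OWOW
After move 2 (U'): U=WRWR F=OWGG R=GGYR B=YRBB L=BBOW
After move 3 (R'): R=GRGY U=WBWY F=ORGR D=OWYG B=YROB
After move 4 (U): U=WWYB F=GRGR R=YRGY B=BBOB L=OROW
After move 5 (F): F=GGRR U=WWWR R=YRBY D=GYYG L=OOOW
After move 6 (R'): R=RYYB U=WOWB F=GWRR D=GGYR B=GBYB
Query: D face = GGYR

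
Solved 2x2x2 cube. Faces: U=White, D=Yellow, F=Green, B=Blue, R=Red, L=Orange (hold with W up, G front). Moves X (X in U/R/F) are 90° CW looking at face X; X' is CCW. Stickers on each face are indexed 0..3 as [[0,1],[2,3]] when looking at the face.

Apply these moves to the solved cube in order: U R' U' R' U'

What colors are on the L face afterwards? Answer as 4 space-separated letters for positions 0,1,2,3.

Answer: G R O O

Derivation:
After move 1 (U): U=WWWW F=RRGG R=BBRR B=OOBB L=GGOO
After move 2 (R'): R=BRBR U=WBWO F=RWGW D=YRYG B=YOYB
After move 3 (U'): U=BOWW F=GGGW R=RWBR B=BRYB L=YOOO
After move 4 (R'): R=WRRB U=BYWB F=GOGW D=YGYW B=GRRB
After move 5 (U'): U=YBBW F=YOGW R=GORB B=WRRB L=GROO
Query: L face = GROO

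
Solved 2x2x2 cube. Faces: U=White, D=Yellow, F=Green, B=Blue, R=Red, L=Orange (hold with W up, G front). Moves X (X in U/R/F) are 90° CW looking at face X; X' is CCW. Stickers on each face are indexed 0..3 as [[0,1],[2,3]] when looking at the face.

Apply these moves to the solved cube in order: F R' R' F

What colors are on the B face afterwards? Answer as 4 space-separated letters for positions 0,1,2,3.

After move 1 (F): F=GGGG U=WWOO R=WRWR D=RRYY L=OYOY
After move 2 (R'): R=RRWW U=WBOB F=GWGO D=RGYG B=YBRB
After move 3 (R'): R=RWRW U=WROY F=GBGB D=RWYO B=GBGB
After move 4 (F): F=GGBB U=WRYY R=OWYW D=RRYO L=OROW
Query: B face = GBGB

Answer: G B G B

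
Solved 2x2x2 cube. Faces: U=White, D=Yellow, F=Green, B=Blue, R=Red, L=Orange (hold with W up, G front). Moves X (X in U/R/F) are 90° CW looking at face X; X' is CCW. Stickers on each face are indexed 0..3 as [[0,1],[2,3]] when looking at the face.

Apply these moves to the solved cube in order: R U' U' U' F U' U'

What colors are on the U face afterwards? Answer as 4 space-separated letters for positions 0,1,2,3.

Answer: Y O W W

Derivation:
After move 1 (R): R=RRRR U=WGWG F=GYGY D=YBYB B=WBWB
After move 2 (U'): U=GGWW F=OOGY R=GYRR B=RRWB L=WBOO
After move 3 (U'): U=GWGW F=WBGY R=OORR B=GYWB L=RROO
After move 4 (U'): U=WWGG F=RRGY R=WBRR B=OOWB L=GYOO
After move 5 (F): F=GRYR U=WWOY R=GBGR D=RWYB L=GYOB
After move 6 (U'): U=WYWO F=GYYR R=GRGR B=GBWB L=OOOB
After move 7 (U'): U=YOWW F=OOYR R=GYGR B=GRWB L=GBOB
Query: U face = YOWW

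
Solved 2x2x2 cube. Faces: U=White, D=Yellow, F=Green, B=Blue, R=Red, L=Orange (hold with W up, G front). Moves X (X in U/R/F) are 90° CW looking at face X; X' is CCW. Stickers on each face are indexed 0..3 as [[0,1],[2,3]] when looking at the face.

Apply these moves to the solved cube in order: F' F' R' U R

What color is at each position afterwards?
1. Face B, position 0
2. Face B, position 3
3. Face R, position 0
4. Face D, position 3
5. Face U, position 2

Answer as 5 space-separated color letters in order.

Answer: B B O O B

Derivation:
After move 1 (F'): F=GGGG U=WWRR R=YRYR D=OOYY L=OWOW
After move 2 (F'): F=GGGG U=WWYY R=OROR D=WWYY L=OROR
After move 3 (R'): R=RROO U=WBYB F=GWGY D=WGYG B=YBWB
After move 4 (U): U=YWBB F=RRGY R=YBOO B=ORWB L=GWOR
After move 5 (R): R=OYOB U=YRBY F=RGGG D=WWYO B=BRWB
Query 1: B[0] = B
Query 2: B[3] = B
Query 3: R[0] = O
Query 4: D[3] = O
Query 5: U[2] = B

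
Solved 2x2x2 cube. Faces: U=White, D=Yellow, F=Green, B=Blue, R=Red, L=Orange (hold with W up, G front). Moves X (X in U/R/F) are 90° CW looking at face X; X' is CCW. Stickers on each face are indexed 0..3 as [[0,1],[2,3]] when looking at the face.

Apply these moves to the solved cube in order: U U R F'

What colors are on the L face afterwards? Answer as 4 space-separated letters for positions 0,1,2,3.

After move 1 (U): U=WWWW F=RRGG R=BBRR B=OOBB L=GGOO
After move 2 (U): U=WWWW F=BBGG R=OORR B=GGBB L=RROO
After move 3 (R): R=RORO U=WBWG F=BYGY D=YBYG B=WGWB
After move 4 (F'): F=YYBG U=WBRR R=BOYO D=ROYG L=RGOW
Query: L face = RGOW

Answer: R G O W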